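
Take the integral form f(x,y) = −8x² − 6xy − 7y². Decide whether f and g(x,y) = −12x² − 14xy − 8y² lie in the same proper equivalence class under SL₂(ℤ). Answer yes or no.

D₁ = -188, D₂ = -188
f is negative-definite; reduce −f:
−f: flip: (8,6,7)→(7,-6,8)
−f: reduced (well bottom): (7,-6,8) with a≤c, −a<b≤a
flip sign back: reduced form of f is (-7,6,-8)
g is negative-definite; reduce −g:
−g: translate: b→-10 (≡14 mod 24), so (12,14,8)→(12,-10,6)
−g: flip: (12,-10,6)→(6,10,12)
−g: translate: b→-2 (≡10 mod 12), so (6,10,12)→(6,-2,8)
−g: reduced (well bottom): (6,-2,8) with a≤c, −a<b≤a
flip sign back: reduced form of g is (-6,2,-8)
reduced forms (-7, 6, -8) vs (-6, 2, -8) ⇒ inequivalent

no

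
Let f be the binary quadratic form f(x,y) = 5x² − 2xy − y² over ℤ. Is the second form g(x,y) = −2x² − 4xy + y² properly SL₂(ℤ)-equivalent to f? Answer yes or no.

D₁ = 24, D₂ = 24
river cycle of f (length 2): (-1, 4, 2), (2, 4, -1)
river cycle of g (length 2): (1, 4, -2), (-2, 4, 1)
cycles differ ⇒ inequivalent

no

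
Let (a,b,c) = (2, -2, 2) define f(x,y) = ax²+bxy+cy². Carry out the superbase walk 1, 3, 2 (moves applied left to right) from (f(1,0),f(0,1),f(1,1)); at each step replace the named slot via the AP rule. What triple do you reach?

start (2,2,2) = (f(1,0),f(0,1),f(1,1))
replace slot 1: 2·(2+2) − 2 = 6 → (6,2,2)
replace slot 3: 2·(6+2) − 2 = 14 → (6,2,14)
replace slot 2: 2·(6+14) − 2 = 38 → (6,38,14)

6,38,14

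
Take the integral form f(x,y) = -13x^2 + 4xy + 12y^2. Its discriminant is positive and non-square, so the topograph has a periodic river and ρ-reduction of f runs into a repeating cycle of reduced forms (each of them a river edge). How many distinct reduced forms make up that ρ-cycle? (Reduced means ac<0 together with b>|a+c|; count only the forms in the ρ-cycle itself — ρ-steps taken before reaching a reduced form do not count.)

D = 640, ⌊√D⌋ = 25
river: ρ → (12,20,-5)
river: ρ → (-5,20,12)
river: ρ → (12,4,-13)
river: ρ → (-13,22,3)
river: ρ → (3,20,-20)
river: ρ → (-20,20,3)
river: ρ → (3,22,-13)
river: ρ → (-13,4,12)
ρ-cycle length = 8 (tail of 0 descent steps not counted)

8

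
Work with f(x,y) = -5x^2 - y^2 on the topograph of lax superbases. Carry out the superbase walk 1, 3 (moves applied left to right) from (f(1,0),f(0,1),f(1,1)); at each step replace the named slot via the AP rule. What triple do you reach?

start (-5,-1,-6) = (f(1,0),f(0,1),f(1,1))
replace slot 1: 2·((-1)+(-6)) − (-5) = -9 → (-9,-1,-6)
replace slot 3: 2·((-9)+(-1)) − (-6) = -14 → (-9,-1,-14)

-9,-1,-14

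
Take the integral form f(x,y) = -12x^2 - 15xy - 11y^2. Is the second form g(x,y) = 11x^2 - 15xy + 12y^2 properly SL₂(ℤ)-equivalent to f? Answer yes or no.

D₁ = -303, D₂ = -303
f is negative-definite; reduce −f:
−f: translate: b→-9 (≡15 mod 24), so (12,15,11)→(12,-9,8)
−f: flip: (12,-9,8)→(8,9,12)
−f: translate: b→-7 (≡9 mod 16), so (8,9,12)→(8,-7,11)
−f: reduced (well bottom): (8,-7,11) with a≤c, −a<b≤a
flip sign back: reduced form of f is (-8,7,-11)
g: translate: b→7 (≡-15 mod 22), so (11,-15,12)→(11,7,8)
g: flip: (11,7,8)→(8,-7,11)
g: reduced (well bottom): (8,-7,11) with a≤c, −a<b≤a
reduced forms (-8, 7, -11) vs (8, -7, 11) ⇒ inequivalent

no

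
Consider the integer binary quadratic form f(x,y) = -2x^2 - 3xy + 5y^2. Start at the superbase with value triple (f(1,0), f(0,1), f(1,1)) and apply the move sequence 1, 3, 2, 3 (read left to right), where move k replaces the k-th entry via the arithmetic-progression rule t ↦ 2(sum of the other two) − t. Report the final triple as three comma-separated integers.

start (-2,5,0) = (f(1,0),f(0,1),f(1,1))
replace slot 1: 2·(5+0) − (-2) = 12 → (12,5,0)
replace slot 3: 2·(12+5) − 0 = 34 → (12,5,34)
replace slot 2: 2·(12+34) − 5 = 87 → (12,87,34)
replace slot 3: 2·(12+87) − 34 = 164 → (12,87,164)

12,87,164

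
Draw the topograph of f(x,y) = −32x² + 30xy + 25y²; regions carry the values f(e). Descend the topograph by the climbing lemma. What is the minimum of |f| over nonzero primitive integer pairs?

river: ρ → (25,20,-37)
river: ρ → (-37,54,8)
river: ρ → (8,58,-23)
river: ρ → (-23,34,32)
river: ρ → (32,30,-25)
river: ρ → (-25,20,37)
river: ρ → (37,54,-8)
river: ρ → (-8,58,23)
river: ρ → (23,34,-32)
river: ρ → (-32,30,25)
closes: descent 0, river 10
min |a| on river = 8

8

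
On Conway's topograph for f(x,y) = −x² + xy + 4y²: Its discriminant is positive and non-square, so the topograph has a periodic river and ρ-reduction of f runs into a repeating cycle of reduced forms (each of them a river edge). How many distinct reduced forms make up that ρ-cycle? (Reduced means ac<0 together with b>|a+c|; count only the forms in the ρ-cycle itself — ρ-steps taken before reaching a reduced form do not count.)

D = 17, ⌊√D⌋ = 4
descent: ρ → (4,-1,-1)
descent: ρ → (-1,3,2)  [lands on river]
river: ρ → (2,1,-2)
river: ρ → (-2,3,1)
river: ρ → (1,3,-2)
river: ρ → (-2,1,2)
river: ρ → (2,3,-1)
ρ-cycle length = 6 (tail of 2 descent steps not counted)

6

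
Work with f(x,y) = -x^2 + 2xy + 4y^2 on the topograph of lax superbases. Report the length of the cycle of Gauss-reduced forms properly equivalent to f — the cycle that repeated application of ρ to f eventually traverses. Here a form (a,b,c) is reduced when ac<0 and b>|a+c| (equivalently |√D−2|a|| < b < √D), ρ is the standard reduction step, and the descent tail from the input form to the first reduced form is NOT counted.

D = 20, ⌊√D⌋ = 4
descent: ρ → (4,-2,-1)
descent: ρ → (-1,4,1)  [lands on river]
river: ρ → (1,4,-1)
ρ-cycle length = 2 (tail of 2 descent steps not counted)

2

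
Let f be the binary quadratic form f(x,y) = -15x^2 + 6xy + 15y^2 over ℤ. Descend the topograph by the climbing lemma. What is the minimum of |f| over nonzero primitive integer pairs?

river: ρ → (15,24,-6)
river: ρ → (-6,24,15)
river: ρ → (15,6,-15)
river: ρ → (-15,24,6)
river: ρ → (6,24,-15)
river: ρ → (-15,6,15)
closes: descent 0, river 6
min |a| on river = 6

6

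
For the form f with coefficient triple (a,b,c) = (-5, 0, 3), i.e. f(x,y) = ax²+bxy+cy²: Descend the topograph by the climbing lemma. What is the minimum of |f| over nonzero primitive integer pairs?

descent: ρ → (3,6,-2)  [lands on river]
river: ρ → (-2,6,3)
closes: descent 1, river 2
min |a| on river = 2

2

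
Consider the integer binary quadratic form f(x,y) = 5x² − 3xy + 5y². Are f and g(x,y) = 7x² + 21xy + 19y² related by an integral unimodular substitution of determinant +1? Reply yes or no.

D₁ = -91, D₂ = -91
f: flip: (5,-3,5)→(5,3,5)
f: reduced (well bottom): (5,3,5) with a≤c, −a<b≤a
g: translate: b→7 (≡21 mod 14), so (7,21,19)→(7,7,5)
g: flip: (7,7,5)→(5,-7,7)
g: translate: b→3 (≡-7 mod 10), so (5,-7,7)→(5,3,5)
g: reduced (well bottom): (5,3,5) with a≤c, −a<b≤a
reduced forms (5, 3, 5) vs (5, 3, 5) ⇒ equivalent

yes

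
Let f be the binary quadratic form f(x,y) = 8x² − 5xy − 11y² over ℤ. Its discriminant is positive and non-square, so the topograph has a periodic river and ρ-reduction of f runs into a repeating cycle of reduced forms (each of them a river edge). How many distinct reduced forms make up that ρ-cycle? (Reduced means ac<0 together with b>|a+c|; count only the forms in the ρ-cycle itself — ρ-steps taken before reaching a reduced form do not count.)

D = 377, ⌊√D⌋ = 19
descent: ρ → (-11,5,8)  [lands on river]
river: ρ → (8,11,-8)
river: ρ → (-8,5,11)
river: ρ → (11,17,-2)
river: ρ → (-2,19,2)
river: ρ → (2,17,-11)
ρ-cycle length = 6 (tail of 1 descent step not counted)

6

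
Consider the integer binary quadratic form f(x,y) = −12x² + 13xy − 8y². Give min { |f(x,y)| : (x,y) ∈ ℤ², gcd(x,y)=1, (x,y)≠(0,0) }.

translate: b→11 (≡-13 mod 24), so (12,-13,8)→(12,11,7)
flip: (12,11,7)→(7,-11,12)
translate: b→3 (≡-11 mod 14), so (7,-11,12)→(7,3,8)
reduced (well bottom): (7,3,8) with a≤c, −a<b≤a
well minimum |f| = |-7| = 7 (negative-definite)

7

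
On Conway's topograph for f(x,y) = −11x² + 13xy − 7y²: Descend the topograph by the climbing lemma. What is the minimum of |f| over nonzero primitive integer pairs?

translate: b→9 (≡-13 mod 22), so (11,-13,7)→(11,9,5)
flip: (11,9,5)→(5,-9,11)
translate: b→1 (≡-9 mod 10), so (5,-9,11)→(5,1,7)
reduced (well bottom): (5,1,7) with a≤c, −a<b≤a
well minimum |f| = |-5| = 5 (negative-definite)

5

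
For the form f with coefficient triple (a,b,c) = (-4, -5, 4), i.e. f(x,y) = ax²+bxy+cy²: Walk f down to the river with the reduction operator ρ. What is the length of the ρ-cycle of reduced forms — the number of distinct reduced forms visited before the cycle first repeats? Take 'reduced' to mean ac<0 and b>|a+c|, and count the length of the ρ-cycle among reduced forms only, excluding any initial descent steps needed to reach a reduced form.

D = 89, ⌊√D⌋ = 9
descent: ρ → (4,5,-4)  [lands on river]
river: ρ → (-4,3,5)
river: ρ → (5,7,-2)
river: ρ → (-2,9,1)
river: ρ → (1,9,-2)
river: ρ → (-2,7,5)
river: ρ → (5,3,-4)
river: ρ → (-4,5,4)
river: ρ → (4,3,-5)
river: ρ → (-5,7,2)
river: ρ → (2,9,-1)
river: ρ → (-1,9,2)
river: ρ → (2,7,-5)
river: ρ → (-5,3,4)
ρ-cycle length = 14 (tail of 1 descent step not counted)

14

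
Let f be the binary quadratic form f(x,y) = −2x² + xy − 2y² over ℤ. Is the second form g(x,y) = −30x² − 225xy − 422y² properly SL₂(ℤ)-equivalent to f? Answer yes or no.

D₁ = -15, D₂ = -15
f is negative-definite; reduce −f:
−f: flip: (2,-1,2)→(2,1,2)
−f: reduced (well bottom): (2,1,2) with a≤c, −a<b≤a
flip sign back: reduced form of f is (-2,-1,-2)
g is negative-definite; reduce −g:
−g: translate: b→-15 (≡225 mod 60), so (30,225,422)→(30,-15,2)
−g: flip: (30,-15,2)→(2,15,30)
−g: translate: b→-1 (≡15 mod 4), so (2,15,30)→(2,-1,2)
−g: flip: (2,-1,2)→(2,1,2)
−g: reduced (well bottom): (2,1,2) with a≤c, −a<b≤a
flip sign back: reduced form of g is (-2,-1,-2)
reduced forms (-2, -1, -2) vs (-2, -1, -2) ⇒ equivalent

yes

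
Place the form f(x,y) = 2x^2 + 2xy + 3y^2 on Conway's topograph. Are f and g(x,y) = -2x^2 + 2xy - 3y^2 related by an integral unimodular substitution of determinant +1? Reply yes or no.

D₁ = -20, D₂ = -20
f: reduced (well bottom): (2,2,3) with a≤c, −a<b≤a
g is negative-definite; reduce −g:
−g: translate: b→2 (≡-2 mod 4), so (2,-2,3)→(2,2,3)
−g: reduced (well bottom): (2,2,3) with a≤c, −a<b≤a
flip sign back: reduced form of g is (-2,-2,-3)
reduced forms (2, 2, 3) vs (-2, -2, -3) ⇒ inequivalent

no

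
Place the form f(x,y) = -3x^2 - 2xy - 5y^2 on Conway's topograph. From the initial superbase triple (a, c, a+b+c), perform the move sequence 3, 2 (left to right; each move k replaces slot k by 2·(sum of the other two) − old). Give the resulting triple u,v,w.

start (-3,-5,-10) = (f(1,0),f(0,1),f(1,1))
replace slot 3: 2·((-3)+(-5)) − (-10) = -6 → (-3,-5,-6)
replace slot 2: 2·((-3)+(-6)) − (-5) = -13 → (-3,-13,-6)

-3,-13,-6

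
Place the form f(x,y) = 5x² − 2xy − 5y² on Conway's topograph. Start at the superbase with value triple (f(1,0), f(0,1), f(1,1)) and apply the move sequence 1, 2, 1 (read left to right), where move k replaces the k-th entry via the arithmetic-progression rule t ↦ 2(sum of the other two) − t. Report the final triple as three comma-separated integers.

start (5,-5,-2) = (f(1,0),f(0,1),f(1,1))
replace slot 1: 2·((-5)+(-2)) − 5 = -19 → (-19,-5,-2)
replace slot 2: 2·((-19)+(-2)) − (-5) = -37 → (-19,-37,-2)
replace slot 1: 2·((-37)+(-2)) − (-19) = -59 → (-59,-37,-2)

-59,-37,-2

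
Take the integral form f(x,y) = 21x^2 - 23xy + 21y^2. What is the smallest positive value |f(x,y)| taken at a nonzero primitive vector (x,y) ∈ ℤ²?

translate: b→19 (≡-23 mod 42), so (21,-23,21)→(21,19,19)
flip: (21,19,19)→(19,-19,21)
translate: b→19 (≡-19 mod 38), so (19,-19,21)→(19,19,21)
reduced (well bottom): (19,19,21) with a≤c, −a<b≤a
well minimum = a = 19

19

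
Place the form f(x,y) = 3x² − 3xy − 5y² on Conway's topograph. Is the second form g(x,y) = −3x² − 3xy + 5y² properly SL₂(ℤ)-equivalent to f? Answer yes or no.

D₁ = 69, D₂ = 69
river cycle of f (length 4): (-5, 3, 3), (3, 3, -5), (-5, 7, 1), (1, 7, -5)
river cycle of g (length 4): (5, 3, -3), (-3, 3, 5), (5, 7, -1), (-1, 7, 5)
cycles differ ⇒ inequivalent

no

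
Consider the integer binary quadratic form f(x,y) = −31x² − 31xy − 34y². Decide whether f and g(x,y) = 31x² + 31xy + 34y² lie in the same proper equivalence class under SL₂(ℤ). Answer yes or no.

D₁ = -3255, D₂ = -3255
f is negative-definite; reduce −f:
−f: reduced (well bottom): (31,31,34) with a≤c, −a<b≤a
flip sign back: reduced form of f is (-31,-31,-34)
g: reduced (well bottom): (31,31,34) with a≤c, −a<b≤a
reduced forms (-31, -31, -34) vs (31, 31, 34) ⇒ inequivalent

no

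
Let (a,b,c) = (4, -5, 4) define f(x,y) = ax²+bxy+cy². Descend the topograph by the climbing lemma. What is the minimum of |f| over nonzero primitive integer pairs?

translate: b→3 (≡-5 mod 8), so (4,-5,4)→(4,3,3)
flip: (4,3,3)→(3,-3,4)
translate: b→3 (≡-3 mod 6), so (3,-3,4)→(3,3,4)
reduced (well bottom): (3,3,4) with a≤c, −a<b≤a
well minimum = a = 3

3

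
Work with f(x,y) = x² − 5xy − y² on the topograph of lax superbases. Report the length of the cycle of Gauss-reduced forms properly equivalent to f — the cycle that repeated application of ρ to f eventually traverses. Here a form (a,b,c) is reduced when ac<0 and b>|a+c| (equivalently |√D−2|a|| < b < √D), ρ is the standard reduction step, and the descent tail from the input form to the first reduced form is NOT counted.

D = 29, ⌊√D⌋ = 5
descent: ρ → (-1,5,1)  [lands on river]
river: ρ → (1,5,-1)
ρ-cycle length = 2 (tail of 1 descent step not counted)

2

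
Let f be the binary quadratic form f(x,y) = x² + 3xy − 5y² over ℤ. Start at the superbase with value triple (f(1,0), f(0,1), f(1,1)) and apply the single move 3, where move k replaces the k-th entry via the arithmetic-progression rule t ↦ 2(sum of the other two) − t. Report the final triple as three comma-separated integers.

start (1,-5,-1) = (f(1,0),f(0,1),f(1,1))
replace slot 3: 2·(1+(-5)) − (-1) = -7 → (1,-5,-7)

1,-5,-7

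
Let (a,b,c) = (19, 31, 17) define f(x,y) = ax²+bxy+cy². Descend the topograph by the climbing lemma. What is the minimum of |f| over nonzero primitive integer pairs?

translate: b→-7 (≡31 mod 38), so (19,31,17)→(19,-7,5)
flip: (19,-7,5)→(5,7,19)
translate: b→-3 (≡7 mod 10), so (5,7,19)→(5,-3,17)
reduced (well bottom): (5,-3,17) with a≤c, −a<b≤a
well minimum = a = 5

5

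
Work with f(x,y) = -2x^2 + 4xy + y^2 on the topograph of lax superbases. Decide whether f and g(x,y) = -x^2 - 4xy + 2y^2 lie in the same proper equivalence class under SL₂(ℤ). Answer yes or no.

D₁ = 24, D₂ = 24
river cycle of f (length 2): (1, 4, -2), (-2, 4, 1)
river cycle of g (length 2): (2, 4, -1), (-1, 4, 2)
cycles differ ⇒ inequivalent

no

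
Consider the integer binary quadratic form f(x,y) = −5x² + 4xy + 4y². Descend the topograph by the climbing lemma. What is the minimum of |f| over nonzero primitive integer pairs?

river: ρ → (4,4,-5)
river: ρ → (-5,6,3)
river: ρ → (3,6,-5)
river: ρ → (-5,4,4)
closes: descent 0, river 4
min |a| on river = 3

3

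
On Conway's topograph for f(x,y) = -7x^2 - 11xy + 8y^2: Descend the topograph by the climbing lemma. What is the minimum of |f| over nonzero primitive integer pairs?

descent: ρ → (8,11,-7)  [lands on river]
river: ρ → (-7,17,2)
river: ρ → (2,15,-15)
river: ρ → (-15,15,2)
river: ρ → (2,17,-7)
river: ρ → (-7,11,8)
river: ρ → (8,5,-10)
river: ρ → (-10,15,3)
river: ρ → (3,15,-10)
river: ρ → (-10,5,8)
closes: descent 1, river 10
min |a| on river = 2

2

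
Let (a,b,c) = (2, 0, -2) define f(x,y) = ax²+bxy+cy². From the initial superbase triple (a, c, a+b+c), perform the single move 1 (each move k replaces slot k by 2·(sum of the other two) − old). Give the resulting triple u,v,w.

start (2,-2,0) = (f(1,0),f(0,1),f(1,1))
replace slot 1: 2·((-2)+0) − 2 = -6 → (-6,-2,0)

-6,-2,0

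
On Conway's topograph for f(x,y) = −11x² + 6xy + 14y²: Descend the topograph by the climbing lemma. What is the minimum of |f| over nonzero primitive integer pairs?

river: ρ → (14,22,-3)
river: ρ → (-3,20,21)
river: ρ → (21,22,-2)
river: ρ → (-2,22,21)
river: ρ → (21,20,-3)
river: ρ → (-3,22,14)
river: ρ → (14,6,-11)
river: ρ → (-11,16,9)
river: ρ → (9,20,-7)
river: ρ → (-7,22,6)
river: ρ → (6,14,-19)
river: ρ → (-19,24,1)
river: ρ → (1,24,-19)
river: ρ → (-19,14,6)
river: ρ → (6,22,-7)
river: ρ → (-7,20,9)
river: ρ → (9,16,-11)
river: ρ → (-11,6,14)
closes: descent 0, river 18
min |a| on river = 1

1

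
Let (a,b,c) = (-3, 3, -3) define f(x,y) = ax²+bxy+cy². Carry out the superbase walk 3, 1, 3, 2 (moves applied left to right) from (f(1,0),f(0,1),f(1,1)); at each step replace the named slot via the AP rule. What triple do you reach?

start (-3,-3,-3) = (f(1,0),f(0,1),f(1,1))
replace slot 3: 2·((-3)+(-3)) − (-3) = -9 → (-3,-3,-9)
replace slot 1: 2·((-3)+(-9)) − (-3) = -21 → (-21,-3,-9)
replace slot 3: 2·((-21)+(-3)) − (-9) = -39 → (-21,-3,-39)
replace slot 2: 2·((-21)+(-39)) − (-3) = -117 → (-21,-117,-39)

-21,-117,-39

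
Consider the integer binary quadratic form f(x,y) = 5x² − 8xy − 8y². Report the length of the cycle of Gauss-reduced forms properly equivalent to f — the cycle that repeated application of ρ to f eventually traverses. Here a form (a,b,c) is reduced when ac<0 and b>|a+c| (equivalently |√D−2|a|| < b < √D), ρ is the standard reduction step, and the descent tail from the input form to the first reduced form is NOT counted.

D = 224, ⌊√D⌋ = 14
descent: ρ → (-8,8,5)  [lands on river]
river: ρ → (5,12,-4)
river: ρ → (-4,12,5)
river: ρ → (5,8,-8)
ρ-cycle length = 4 (tail of 1 descent step not counted)

4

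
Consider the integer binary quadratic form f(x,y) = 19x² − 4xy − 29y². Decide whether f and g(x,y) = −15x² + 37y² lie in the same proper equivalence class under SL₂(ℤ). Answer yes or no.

D₁ = 2220, D₂ = 2220
river cycle of f (length 8): (19, 34, -14), (-14, 22, 31), (31, 40, -5), (-5, 40, 31), (31, 22, -14), (-14, 34, 19), (19, 42, -6), (-6, 42, 19)
river cycle of g (length 8): (-15, 30, 22), (22, 14, -23), (-23, 32, 13), (13, 46, -2), (-2, 46, 13), (13, 32, -23), (-23, 14, 22), (22, 30, -15)
cycles differ ⇒ inequivalent

no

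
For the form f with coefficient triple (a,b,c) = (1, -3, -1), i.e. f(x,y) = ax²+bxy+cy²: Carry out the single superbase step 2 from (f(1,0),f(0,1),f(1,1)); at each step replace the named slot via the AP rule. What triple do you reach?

start (1,-1,-3) = (f(1,0),f(0,1),f(1,1))
replace slot 2: 2·(1+(-3)) − (-1) = -3 → (1,-3,-3)

1,-3,-3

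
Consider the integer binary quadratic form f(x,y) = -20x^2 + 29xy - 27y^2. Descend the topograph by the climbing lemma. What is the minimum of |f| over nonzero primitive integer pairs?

translate: b→11 (≡-29 mod 40), so (20,-29,27)→(20,11,18)
flip: (20,11,18)→(18,-11,20)
reduced (well bottom): (18,-11,20) with a≤c, −a<b≤a
well minimum |f| = |-18| = 18 (negative-definite)

18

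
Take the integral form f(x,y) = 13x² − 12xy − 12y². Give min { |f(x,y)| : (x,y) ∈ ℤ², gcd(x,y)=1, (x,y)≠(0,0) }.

descent: ρ → (-12,12,13)  [lands on river]
river: ρ → (13,14,-11)
river: ρ → (-11,8,16)
river: ρ → (16,24,-3)
river: ρ → (-3,24,16)
river: ρ → (16,8,-11)
river: ρ → (-11,14,13)
river: ρ → (13,12,-12)
closes: descent 1, river 8
min |a| on river = 3

3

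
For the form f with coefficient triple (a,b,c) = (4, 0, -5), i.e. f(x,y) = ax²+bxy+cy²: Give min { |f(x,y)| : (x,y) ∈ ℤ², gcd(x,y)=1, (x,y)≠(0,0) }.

descent: ρ → (-5,0,4)
descent: ρ → (4,8,-1)  [lands on river]
river: ρ → (-1,8,4)
closes: descent 2, river 2
min |a| on river = 1

1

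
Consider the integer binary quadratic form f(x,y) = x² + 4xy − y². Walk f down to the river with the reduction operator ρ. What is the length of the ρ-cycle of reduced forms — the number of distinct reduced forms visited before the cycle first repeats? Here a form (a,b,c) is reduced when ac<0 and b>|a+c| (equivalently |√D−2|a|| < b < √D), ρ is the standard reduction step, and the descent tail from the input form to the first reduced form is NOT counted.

D = 20, ⌊√D⌋ = 4
river: ρ → (-1,4,1)
river: ρ → (1,4,-1)
ρ-cycle length = 2 (tail of 0 descent steps not counted)

2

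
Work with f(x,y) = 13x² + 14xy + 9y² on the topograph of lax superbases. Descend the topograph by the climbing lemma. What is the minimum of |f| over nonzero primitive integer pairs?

translate: b→-12 (≡14 mod 26), so (13,14,9)→(13,-12,8)
flip: (13,-12,8)→(8,12,13)
translate: b→-4 (≡12 mod 16), so (8,12,13)→(8,-4,9)
reduced (well bottom): (8,-4,9) with a≤c, −a<b≤a
well minimum = a = 8

8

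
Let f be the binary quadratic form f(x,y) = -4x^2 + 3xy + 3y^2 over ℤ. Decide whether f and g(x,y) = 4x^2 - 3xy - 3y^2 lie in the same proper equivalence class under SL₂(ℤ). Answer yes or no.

D₁ = 57, D₂ = 57
river cycle of f (length 6): (3, 3, -4), (-4, 5, 2), (2, 7, -1), (-1, 7, 2), (2, 5, -4), (-4, 3, 3)
river cycle of g (length 6): (-3, 3, 4), (4, 5, -2), (-2, 7, 1), (1, 7, -2), (-2, 5, 4), (4, 3, -3)
cycles differ ⇒ inequivalent

no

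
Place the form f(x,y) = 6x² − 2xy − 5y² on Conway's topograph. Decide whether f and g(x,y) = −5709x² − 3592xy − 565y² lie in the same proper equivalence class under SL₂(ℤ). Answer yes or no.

D₁ = 124, D₂ = 124
river cycle of f (length 8): (-5, 2, 6), (6, 10, -1), (-1, 10, 6), (6, 2, -5), (-5, 8, 3), (3, 10, -2), (-2, 10, 3), (3, 8, -5)
river cycle of g (length 8): (-1, 10, 6), (6, 2, -5), (-5, 8, 3), (3, 10, -2), (-2, 10, 3), (3, 8, -5), (-5, 2, 6), (6, 10, -1)
cycles coincide ⇒ equivalent

yes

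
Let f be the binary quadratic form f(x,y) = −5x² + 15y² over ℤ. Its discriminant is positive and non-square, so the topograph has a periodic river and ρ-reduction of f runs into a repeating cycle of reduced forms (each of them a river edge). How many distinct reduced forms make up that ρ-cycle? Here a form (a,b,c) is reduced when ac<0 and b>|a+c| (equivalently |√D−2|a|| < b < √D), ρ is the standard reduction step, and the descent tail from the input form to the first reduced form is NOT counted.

D = 300, ⌊√D⌋ = 17
descent: ρ → (15,0,-5)
descent: ρ → (-5,10,10)  [lands on river]
river: ρ → (10,10,-5)
ρ-cycle length = 2 (tail of 2 descent steps not counted)

2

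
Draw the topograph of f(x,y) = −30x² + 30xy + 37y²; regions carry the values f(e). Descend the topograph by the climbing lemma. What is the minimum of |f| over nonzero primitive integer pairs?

river: ρ → (37,44,-23)
river: ρ → (-23,48,33)
river: ρ → (33,18,-38)
river: ρ → (-38,58,13)
river: ρ → (13,72,-3)
river: ρ → (-3,72,13)
river: ρ → (13,58,-38)
river: ρ → (-38,18,33)
river: ρ → (33,48,-23)
river: ρ → (-23,44,37)
river: ρ → (37,30,-30)
river: ρ → (-30,30,37)
closes: descent 0, river 12
min |a| on river = 3

3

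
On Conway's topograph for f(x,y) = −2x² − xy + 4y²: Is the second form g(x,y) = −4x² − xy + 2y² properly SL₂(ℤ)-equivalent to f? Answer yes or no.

D₁ = 33, D₂ = 33
river cycle of f (length 4): (-2, 3, 3), (3, 3, -2), (-2, 5, 1), (1, 5, -2)
river cycle of g (length 4): (2, 5, -1), (-1, 5, 2), (2, 3, -3), (-3, 3, 2)
cycles differ ⇒ inequivalent

no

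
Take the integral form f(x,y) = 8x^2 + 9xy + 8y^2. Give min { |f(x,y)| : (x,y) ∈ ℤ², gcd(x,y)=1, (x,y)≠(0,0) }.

translate: b→-7 (≡9 mod 16), so (8,9,8)→(8,-7,7)
flip: (8,-7,7)→(7,7,8)
reduced (well bottom): (7,7,8) with a≤c, −a<b≤a
well minimum = a = 7

7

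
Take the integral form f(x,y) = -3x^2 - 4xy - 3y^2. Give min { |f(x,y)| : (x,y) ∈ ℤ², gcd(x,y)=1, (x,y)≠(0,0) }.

translate: b→-2 (≡4 mod 6), so (3,4,3)→(3,-2,2)
flip: (3,-2,2)→(2,2,3)
reduced (well bottom): (2,2,3) with a≤c, −a<b≤a
well minimum |f| = |-2| = 2 (negative-definite)

2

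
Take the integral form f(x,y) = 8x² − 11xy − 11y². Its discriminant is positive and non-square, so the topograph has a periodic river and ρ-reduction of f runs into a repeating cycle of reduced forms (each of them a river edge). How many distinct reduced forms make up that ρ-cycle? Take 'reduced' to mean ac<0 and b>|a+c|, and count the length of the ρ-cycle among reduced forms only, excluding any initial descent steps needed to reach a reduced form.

D = 473, ⌊√D⌋ = 21
descent: ρ → (-11,11,8)  [lands on river]
river: ρ → (8,21,-1)
river: ρ → (-1,21,8)
river: ρ → (8,11,-11)
ρ-cycle length = 4 (tail of 1 descent step not counted)

4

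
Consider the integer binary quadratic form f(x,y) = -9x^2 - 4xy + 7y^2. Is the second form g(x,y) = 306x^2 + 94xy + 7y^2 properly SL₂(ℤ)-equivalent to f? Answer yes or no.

D₁ = 268, D₂ = 268
river cycle of f (length 10): (7, 4, -9), (-9, 14, 2), (2, 14, -9), (-9, 4, 7), (7, 10, -6), (-6, 14, 3), (3, 16, -1), (-1, 16, 3), (3, 14, -6), (-6, 10, 7)
river cycle of g (length 10): (7, 4, -9), (-9, 14, 2), (2, 14, -9), (-9, 4, 7), (7, 10, -6), (-6, 14, 3), (3, 16, -1), (-1, 16, 3), (3, 14, -6), (-6, 10, 7)
cycles coincide ⇒ equivalent

yes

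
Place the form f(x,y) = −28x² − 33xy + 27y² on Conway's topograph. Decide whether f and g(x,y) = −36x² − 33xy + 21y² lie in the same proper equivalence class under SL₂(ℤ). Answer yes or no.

D₁ = 4113, D₂ = 4113
river cycle of f (length 46): (27, 33, -28), (-28, 23, 32), (32, 41, -19), (-19, 35, 38), (38, 41, -16), (-16, 55, 17), (17, 47, -28), (-28, 9, 36), (36, 63, -1), (-1, 63, 36), … (36 more)
river cycle of g (length 46): (21, 33, -36), (-36, 39, 18), (18, 33, -42), (-42, 51, 9), (9, 57, -24), (-24, 39, 27), (27, 15, -36), (-36, 57, 6), (6, 63, -6), (-6, 57, 36), … (36 more)
cycles differ ⇒ inequivalent

no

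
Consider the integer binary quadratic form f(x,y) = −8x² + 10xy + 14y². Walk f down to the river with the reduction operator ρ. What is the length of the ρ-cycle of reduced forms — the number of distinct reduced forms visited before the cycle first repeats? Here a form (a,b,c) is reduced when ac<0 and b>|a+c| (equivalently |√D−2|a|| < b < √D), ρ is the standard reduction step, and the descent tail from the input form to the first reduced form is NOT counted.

D = 548, ⌊√D⌋ = 23
river: ρ → (14,18,-4)
river: ρ → (-4,22,4)
river: ρ → (4,18,-14)
river: ρ → (-14,10,8)
river: ρ → (8,22,-2)
river: ρ → (-2,22,8)
river: ρ → (8,10,-14)
river: ρ → (-14,18,4)
river: ρ → (4,22,-4)
river: ρ → (-4,18,14)
river: ρ → (14,10,-8)
river: ρ → (-8,22,2)
river: ρ → (2,22,-8)
river: ρ → (-8,10,14)
ρ-cycle length = 14 (tail of 0 descent steps not counted)

14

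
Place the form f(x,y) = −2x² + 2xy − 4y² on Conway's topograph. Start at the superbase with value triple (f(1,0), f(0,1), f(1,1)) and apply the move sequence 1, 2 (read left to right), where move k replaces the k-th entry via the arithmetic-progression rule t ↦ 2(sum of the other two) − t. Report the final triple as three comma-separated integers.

start (-2,-4,-4) = (f(1,0),f(0,1),f(1,1))
replace slot 1: 2·((-4)+(-4)) − (-2) = -14 → (-14,-4,-4)
replace slot 2: 2·((-14)+(-4)) − (-4) = -32 → (-14,-32,-4)

-14,-32,-4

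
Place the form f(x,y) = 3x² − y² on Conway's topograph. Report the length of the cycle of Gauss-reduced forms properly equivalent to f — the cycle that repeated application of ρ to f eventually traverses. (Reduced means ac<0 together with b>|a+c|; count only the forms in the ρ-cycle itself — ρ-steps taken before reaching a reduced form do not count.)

D = 12, ⌊√D⌋ = 3
descent: ρ → (-1,2,2)  [lands on river]
river: ρ → (2,2,-1)
ρ-cycle length = 2 (tail of 1 descent step not counted)

2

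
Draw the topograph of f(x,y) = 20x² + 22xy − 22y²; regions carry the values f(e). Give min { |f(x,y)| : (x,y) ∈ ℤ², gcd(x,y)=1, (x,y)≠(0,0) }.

river: ρ → (-22,22,20)
river: ρ → (20,18,-24)
river: ρ → (-24,30,14)
river: ρ → (14,26,-28)
river: ρ → (-28,30,12)
river: ρ → (12,42,-10)
river: ρ → (-10,38,20)
river: ρ → (20,42,-6)
river: ρ → (-6,42,20)
river: ρ → (20,38,-10)
river: ρ → (-10,42,12)
river: ρ → (12,30,-28)
river: ρ → (-28,26,14)
river: ρ → (14,30,-24)
river: ρ → (-24,18,20)
river: ρ → (20,22,-22)
closes: descent 0, river 16
min |a| on river = 6

6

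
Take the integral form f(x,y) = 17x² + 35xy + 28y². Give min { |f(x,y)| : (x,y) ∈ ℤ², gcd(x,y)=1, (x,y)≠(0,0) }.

translate: b→1 (≡35 mod 34), so (17,35,28)→(17,1,10)
flip: (17,1,10)→(10,-1,17)
reduced (well bottom): (10,-1,17) with a≤c, −a<b≤a
well minimum = a = 10

10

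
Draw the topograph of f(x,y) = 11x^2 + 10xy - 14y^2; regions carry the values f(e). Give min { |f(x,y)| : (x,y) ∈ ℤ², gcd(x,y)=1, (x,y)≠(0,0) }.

river: ρ → (-14,18,7)
river: ρ → (7,24,-5)
river: ρ → (-5,26,2)
river: ρ → (2,26,-5)
river: ρ → (-5,24,7)
river: ρ → (7,18,-14)
river: ρ → (-14,10,11)
river: ρ → (11,12,-13)
river: ρ → (-13,14,10)
river: ρ → (10,26,-1)
river: ρ → (-1,26,10)
river: ρ → (10,14,-13)
river: ρ → (-13,12,11)
river: ρ → (11,10,-14)
closes: descent 0, river 14
min |a| on river = 1

1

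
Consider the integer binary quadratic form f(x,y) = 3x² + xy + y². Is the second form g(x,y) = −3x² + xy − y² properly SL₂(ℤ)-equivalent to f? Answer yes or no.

D₁ = -11, D₂ = -11
f: flip: (3,1,1)→(1,-1,3)
f: translate: b→1 (≡-1 mod 2), so (1,-1,3)→(1,1,3)
f: reduced (well bottom): (1,1,3) with a≤c, −a<b≤a
g is negative-definite; reduce −g:
−g: flip: (3,-1,1)→(1,1,3)
−g: reduced (well bottom): (1,1,3) with a≤c, −a<b≤a
flip sign back: reduced form of g is (-1,-1,-3)
reduced forms (1, 1, 3) vs (-1, -1, -3) ⇒ inequivalent

no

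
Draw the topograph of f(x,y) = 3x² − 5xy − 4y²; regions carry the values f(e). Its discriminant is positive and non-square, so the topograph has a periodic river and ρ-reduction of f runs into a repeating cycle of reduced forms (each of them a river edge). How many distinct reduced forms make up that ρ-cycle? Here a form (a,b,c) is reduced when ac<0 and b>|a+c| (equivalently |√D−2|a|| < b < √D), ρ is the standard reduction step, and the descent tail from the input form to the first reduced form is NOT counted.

D = 73, ⌊√D⌋ = 8
descent: ρ → (-4,5,3)  [lands on river]
river: ρ → (3,7,-2)
river: ρ → (-2,5,6)
river: ρ → (6,7,-1)
river: ρ → (-1,7,6)
river: ρ → (6,5,-2)
river: ρ → (-2,7,3)
river: ρ → (3,5,-4)
river: ρ → (-4,3,4)
river: ρ → (4,5,-3)
river: ρ → (-3,7,2)
river: ρ → (2,5,-6)
river: ρ → (-6,7,1)
river: ρ → (1,7,-6)
river: ρ → (-6,5,2)
river: ρ → (2,7,-3)
river: ρ → (-3,5,4)
river: ρ → (4,3,-4)
ρ-cycle length = 18 (tail of 1 descent step not counted)

18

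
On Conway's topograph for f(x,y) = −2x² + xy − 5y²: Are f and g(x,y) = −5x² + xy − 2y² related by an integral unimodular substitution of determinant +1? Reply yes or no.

D₁ = -39, D₂ = -39
f is negative-definite; reduce −f:
−f: reduced (well bottom): (2,-1,5) with a≤c, −a<b≤a
flip sign back: reduced form of f is (-2,1,-5)
g is negative-definite; reduce −g:
−g: flip: (5,-1,2)→(2,1,5)
−g: reduced (well bottom): (2,1,5) with a≤c, −a<b≤a
flip sign back: reduced form of g is (-2,-1,-5)
reduced forms (-2, 1, -5) vs (-2, -1, -5) ⇒ inequivalent

no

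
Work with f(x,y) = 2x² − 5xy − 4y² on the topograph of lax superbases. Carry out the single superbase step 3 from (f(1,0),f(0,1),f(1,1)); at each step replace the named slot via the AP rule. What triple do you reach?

start (2,-4,-7) = (f(1,0),f(0,1),f(1,1))
replace slot 3: 2·(2+(-4)) − (-7) = 3 → (2,-4,3)

2,-4,3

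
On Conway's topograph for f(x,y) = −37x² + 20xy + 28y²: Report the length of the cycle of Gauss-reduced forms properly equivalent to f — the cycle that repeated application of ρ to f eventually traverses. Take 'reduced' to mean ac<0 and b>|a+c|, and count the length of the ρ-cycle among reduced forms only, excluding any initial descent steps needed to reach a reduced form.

D = 4544, ⌊√D⌋ = 67
river: ρ → (28,36,-29)
river: ρ → (-29,22,35)
river: ρ → (35,48,-16)
river: ρ → (-16,48,35)
river: ρ → (35,22,-29)
river: ρ → (-29,36,28)
river: ρ → (28,20,-37)
river: ρ → (-37,54,11)
river: ρ → (11,56,-32)
river: ρ → (-32,8,35)
river: ρ → (35,62,-5)
river: ρ → (-5,58,59)
river: ρ → (59,60,-4)
river: ρ → (-4,60,59)
river: ρ → (59,58,-5)
river: ρ → (-5,62,35)
river: ρ → (35,8,-32)
river: ρ → (-32,56,11)
river: ρ → (11,54,-37)
river: ρ → (-37,20,28)
ρ-cycle length = 20 (tail of 0 descent steps not counted)

20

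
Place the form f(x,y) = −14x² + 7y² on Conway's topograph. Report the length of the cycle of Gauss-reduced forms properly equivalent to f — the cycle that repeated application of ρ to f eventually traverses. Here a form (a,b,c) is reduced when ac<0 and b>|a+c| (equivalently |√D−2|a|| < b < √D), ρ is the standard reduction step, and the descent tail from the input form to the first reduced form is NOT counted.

D = 392, ⌊√D⌋ = 19
descent: ρ → (7,14,-7)  [lands on river]
river: ρ → (-7,14,7)
ρ-cycle length = 2 (tail of 1 descent step not counted)

2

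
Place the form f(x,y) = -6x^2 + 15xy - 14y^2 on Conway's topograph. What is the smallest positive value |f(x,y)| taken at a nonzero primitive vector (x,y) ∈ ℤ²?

translate: b→-3 (≡-15 mod 12), so (6,-15,14)→(6,-3,5)
flip: (6,-3,5)→(5,3,6)
reduced (well bottom): (5,3,6) with a≤c, −a<b≤a
well minimum |f| = |-5| = 5 (negative-definite)

5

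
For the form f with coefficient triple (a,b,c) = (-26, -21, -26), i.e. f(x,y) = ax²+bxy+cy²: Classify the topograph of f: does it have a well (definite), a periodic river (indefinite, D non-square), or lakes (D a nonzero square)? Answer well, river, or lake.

D = b²−4ac = (-21)² − 4·(-26)·(-26) = -2263
D < 0 ⇒ definite ⇒ every region one sign ⇒ single well

well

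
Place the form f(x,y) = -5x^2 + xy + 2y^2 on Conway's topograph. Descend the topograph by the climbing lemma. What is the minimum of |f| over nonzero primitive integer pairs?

descent: ρ → (2,3,-4)  [lands on river]
river: ρ → (-4,5,1)
river: ρ → (1,5,-4)
river: ρ → (-4,3,2)
river: ρ → (2,5,-2)
river: ρ → (-2,3,4)
river: ρ → (4,5,-1)
river: ρ → (-1,5,4)
river: ρ → (4,3,-2)
river: ρ → (-2,5,2)
closes: descent 1, river 10
min |a| on river = 1

1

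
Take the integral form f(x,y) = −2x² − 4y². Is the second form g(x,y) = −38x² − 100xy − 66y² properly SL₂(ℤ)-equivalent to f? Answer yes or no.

D₁ = -32, D₂ = -32
f is negative-definite; reduce −f:
−f: reduced (well bottom): (2,0,4) with a≤c, −a<b≤a
flip sign back: reduced form of f is (-2,0,-4)
g is negative-definite; reduce −g:
−g: translate: b→24 (≡100 mod 76), so (38,100,66)→(38,24,4)
−g: flip: (38,24,4)→(4,-24,38)
−g: translate: b→0 (≡-24 mod 8), so (4,-24,38)→(4,0,2)
−g: flip: (4,0,2)→(2,0,4)
−g: reduced (well bottom): (2,0,4) with a≤c, −a<b≤a
flip sign back: reduced form of g is (-2,0,-4)
reduced forms (-2, 0, -4) vs (-2, 0, -4) ⇒ equivalent

yes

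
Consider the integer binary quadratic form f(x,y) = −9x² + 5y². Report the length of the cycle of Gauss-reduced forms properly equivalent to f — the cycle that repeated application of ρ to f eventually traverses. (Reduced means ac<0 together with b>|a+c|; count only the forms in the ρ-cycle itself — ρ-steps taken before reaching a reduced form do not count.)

D = 180, ⌊√D⌋ = 13
descent: ρ → (5,10,-4)  [lands on river]
river: ρ → (-4,6,9)
river: ρ → (9,12,-1)
river: ρ → (-1,12,9)
river: ρ → (9,6,-4)
river: ρ → (-4,10,5)
ρ-cycle length = 6 (tail of 1 descent step not counted)

6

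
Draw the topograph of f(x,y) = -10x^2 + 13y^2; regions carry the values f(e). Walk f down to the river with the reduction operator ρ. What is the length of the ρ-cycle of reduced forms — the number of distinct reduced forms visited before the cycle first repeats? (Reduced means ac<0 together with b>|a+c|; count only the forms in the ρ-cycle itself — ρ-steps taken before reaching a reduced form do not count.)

D = 520, ⌊√D⌋ = 22
descent: ρ → (13,0,-10)
descent: ρ → (-10,20,3)  [lands on river]
river: ρ → (3,22,-3)
river: ρ → (-3,20,10)
river: ρ → (10,20,-3)
river: ρ → (-3,22,3)
river: ρ → (3,20,-10)
ρ-cycle length = 6 (tail of 2 descent steps not counted)

6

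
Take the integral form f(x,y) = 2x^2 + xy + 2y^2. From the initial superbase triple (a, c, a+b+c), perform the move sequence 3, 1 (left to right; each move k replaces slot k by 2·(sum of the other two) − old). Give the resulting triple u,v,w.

start (2,2,5) = (f(1,0),f(0,1),f(1,1))
replace slot 3: 2·(2+2) − 5 = 3 → (2,2,3)
replace slot 1: 2·(2+3) − 2 = 8 → (8,2,3)

8,2,3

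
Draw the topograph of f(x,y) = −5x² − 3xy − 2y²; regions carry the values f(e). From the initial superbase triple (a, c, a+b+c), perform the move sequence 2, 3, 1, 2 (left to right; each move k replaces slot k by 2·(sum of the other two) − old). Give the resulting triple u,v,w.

start (-5,-2,-10) = (f(1,0),f(0,1),f(1,1))
replace slot 2: 2·((-5)+(-10)) − (-2) = -28 → (-5,-28,-10)
replace slot 3: 2·((-5)+(-28)) − (-10) = -56 → (-5,-28,-56)
replace slot 1: 2·((-28)+(-56)) − (-5) = -163 → (-163,-28,-56)
replace slot 2: 2·((-163)+(-56)) − (-28) = -410 → (-163,-410,-56)

-163,-410,-56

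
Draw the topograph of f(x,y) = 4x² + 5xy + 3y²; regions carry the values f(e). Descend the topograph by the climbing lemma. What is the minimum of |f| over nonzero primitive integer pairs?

translate: b→-3 (≡5 mod 8), so (4,5,3)→(4,-3,2)
flip: (4,-3,2)→(2,3,4)
translate: b→-1 (≡3 mod 4), so (2,3,4)→(2,-1,3)
reduced (well bottom): (2,-1,3) with a≤c, −a<b≤a
well minimum = a = 2

2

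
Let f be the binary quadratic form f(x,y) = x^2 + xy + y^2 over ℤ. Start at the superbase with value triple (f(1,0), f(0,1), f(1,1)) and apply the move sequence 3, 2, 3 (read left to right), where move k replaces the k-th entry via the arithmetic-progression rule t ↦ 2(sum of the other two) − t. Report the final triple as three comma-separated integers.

start (1,1,3) = (f(1,0),f(0,1),f(1,1))
replace slot 3: 2·(1+1) − 3 = 1 → (1,1,1)
replace slot 2: 2·(1+1) − 1 = 3 → (1,3,1)
replace slot 3: 2·(1+3) − 1 = 7 → (1,3,7)

1,3,7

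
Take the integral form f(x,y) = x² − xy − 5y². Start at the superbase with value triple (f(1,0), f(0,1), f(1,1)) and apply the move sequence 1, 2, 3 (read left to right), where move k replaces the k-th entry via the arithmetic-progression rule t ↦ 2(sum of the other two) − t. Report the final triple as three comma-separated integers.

start (1,-5,-5) = (f(1,0),f(0,1),f(1,1))
replace slot 1: 2·((-5)+(-5)) − 1 = -21 → (-21,-5,-5)
replace slot 2: 2·((-21)+(-5)) − (-5) = -47 → (-21,-47,-5)
replace slot 3: 2·((-21)+(-47)) − (-5) = -131 → (-21,-47,-131)

-21,-47,-131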